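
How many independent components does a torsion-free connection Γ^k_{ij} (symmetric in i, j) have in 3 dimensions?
Γ^k_{ij} has n choices for the upper index and n(n+1)/2 independent symmetric lower index pairs.
Total = 3 × 3×4/2 = 3 × 6 = 18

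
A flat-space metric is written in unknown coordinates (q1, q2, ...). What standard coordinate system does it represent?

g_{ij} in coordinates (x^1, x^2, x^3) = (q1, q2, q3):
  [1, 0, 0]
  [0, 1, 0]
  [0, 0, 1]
All components are constant and the metric is the identity, i.e. orthonormal rectilinear coordinates.
Cartesian (3D) coordinates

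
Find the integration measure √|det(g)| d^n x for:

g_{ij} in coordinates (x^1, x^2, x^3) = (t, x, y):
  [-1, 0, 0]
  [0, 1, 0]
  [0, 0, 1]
det(g) = -1
√|det(g)| = 1
Volume element: dV = 1 dt dx dy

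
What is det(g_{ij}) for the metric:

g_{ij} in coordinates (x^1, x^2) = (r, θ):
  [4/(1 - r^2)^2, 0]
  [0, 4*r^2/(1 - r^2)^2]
For a 2×2 metric: det(g) = g_{11}·g_{22} - g_{12}·g_{21}
= (4/(1 - r^2)^2)·(4*r^2/(1 - r^2)^2) - (0)·(0)
= 16*r^2/(1 - r^2)^4 - 0
det(g) = 16*r^2/(1 - r^2)^4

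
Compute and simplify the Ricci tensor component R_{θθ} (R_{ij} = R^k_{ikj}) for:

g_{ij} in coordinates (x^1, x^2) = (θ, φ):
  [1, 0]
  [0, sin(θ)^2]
Non-zero Christoffel symbols (Γ^k_{ij} = Γ^k_{ji}):
Γ^θ_{φ φ} = -sin(2*θ)/2
Γ^φ_{θ φ} = 1/tan(θ)
R^θ_{θ θ θ} = 0 (a repeated index in an antisymmetric pair)
R^φ_{θ φ θ} = ∂_φ Γ^φ_{θ θ} - ∂_θ Γ^φ_{θ φ} + Γ^φ_{φ m} Γ^m_{θ θ} - Γ^φ_{θ m} Γ^m_{θ φ}
  = (0) - (-1/sin(θ)^2) + (0) - (1/tan(θ)^2) = 1
R_{θθ} = R^θ_{θ θ θ} + R^φ_{θ φ θ} = (0) + (1) = 1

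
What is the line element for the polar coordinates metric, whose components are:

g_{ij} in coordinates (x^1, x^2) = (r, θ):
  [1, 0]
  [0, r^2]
ds^2 = g_{ij} dx^i dx^j; only the non-zero components contribute.
ds^2 = dr^2 + r^2 dθ^2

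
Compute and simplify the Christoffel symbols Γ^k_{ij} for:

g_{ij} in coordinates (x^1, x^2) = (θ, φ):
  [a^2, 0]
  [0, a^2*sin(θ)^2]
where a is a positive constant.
Using Γ^k_{ij} = (1/2) g^{km} (∂_i g_{mj} + ∂_j g_{mi} - ∂_m g_{ij}); the metric is diagonal, so only the m = k term contributes.
Non-zero symbols (using the symmetry Γ^k_{ij} = Γ^k_{ji}):
Γ^θ_{φ φ} = (1/2) g^{θθ} (∂_φ g_{θφ} + ∂_φ g_{θφ} - ∂_θ g_{φφ}) = (1/2)(1/a^2)((0) + (0) - (a^2*sin(2*θ))) = -sin(2*θ)/2
Γ^φ_{θ φ} = (1/2) g^{φφ} (∂_θ g_{φφ} + ∂_φ g_{φθ} - ∂_φ g_{θφ}) = (1/2)(1/(a^2*sin(θ)^2))((a^2*sin(2*θ)) + (0) - (0)) = 1/tan(θ)
All other Christoffel symbols are zero.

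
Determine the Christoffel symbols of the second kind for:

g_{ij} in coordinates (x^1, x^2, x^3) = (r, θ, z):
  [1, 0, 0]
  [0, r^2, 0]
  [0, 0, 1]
Using Γ^k_{ij} = (1/2) g^{km} (∂_i g_{mj} + ∂_j g_{mi} - ∂_m g_{ij}); the metric is diagonal, so only the m = k term contributes.
Non-zero symbols (using the symmetry Γ^k_{ij} = Γ^k_{ji}):
Γ^r_{θ θ} = (1/2) g^{rr} (∂_θ g_{rθ} + ∂_θ g_{rθ} - ∂_r g_{θθ}) = (1/2)(1)((0) + (0) - (2*r)) = -r
Γ^θ_{r θ} = (1/2) g^{θθ} (∂_r g_{θθ} + ∂_θ g_{θr} - ∂_θ g_{rθ}) = (1/2)(1/r^2)((2*r) + (0) - (0)) = 1/r
All other Christoffel symbols are zero.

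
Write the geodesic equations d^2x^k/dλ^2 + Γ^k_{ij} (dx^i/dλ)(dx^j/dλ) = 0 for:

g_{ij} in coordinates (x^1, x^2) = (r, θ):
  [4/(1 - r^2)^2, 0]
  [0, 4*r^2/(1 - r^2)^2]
Geodesic equation: d^2x^k/dλ^2 + Γ^k_{ij} (dx^i/dλ)(dx^j/dλ) = 0.
Non-zero Christoffel symbols:
Γ^r_{r r} = 2*r/(1 - r^2)
Γ^r_{θ θ} = (r^3 + r)/(r^2 - 1)
Γ^θ_{r θ} = (-r^2 - 1)/(r^3 - r)
Substituting (the symmetric pair Γ^k_{ij}, Γ^k_{ji} combines into a factor 2):
d^2r/dλ^2 + (2*r/(1 - r^2)) (dr/dλ)^2 + ((r^3 + r)/(r^2 - 1)) (dθ/dλ)^2 = 0
d^2θ/dλ^2 + ((-2*r^2 - 2)/(r^3 - r)) (dr/dλ)(dθ/dλ) = 0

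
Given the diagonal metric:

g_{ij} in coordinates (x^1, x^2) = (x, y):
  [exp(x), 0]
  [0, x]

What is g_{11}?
With x^1 = x, x^2 = y, g_{11} = g_{xx} is the row-1, column-1 entry of the matrix.
g_{11} = exp(x)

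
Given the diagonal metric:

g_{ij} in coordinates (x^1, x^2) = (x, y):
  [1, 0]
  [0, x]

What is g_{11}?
With x^1 = x, x^2 = y, g_{11} = g_{xx} is the row-1, column-1 entry of the matrix.
g_{11} = 1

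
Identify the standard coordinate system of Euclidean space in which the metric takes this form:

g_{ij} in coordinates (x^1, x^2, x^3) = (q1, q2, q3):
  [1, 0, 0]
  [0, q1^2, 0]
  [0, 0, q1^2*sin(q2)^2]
The line element ds^2 = dq1^2 + q1^2 dq2^2 + q1^2 sin(q2)^2 dq3^2 is dr^2 + r^2 dθ^2 + r^2 sin(θ)^2 dφ^2 with q1 = r, q2 = θ, q3 = φ.
spherical coordinates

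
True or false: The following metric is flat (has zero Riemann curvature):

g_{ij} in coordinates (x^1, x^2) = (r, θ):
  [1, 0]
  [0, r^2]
Non-zero Christoffel symbols:
Γ^r_{θ θ} = -r
Γ^θ_{r θ} = 1/r
Ricci tensor: R_{rr} = 0, R_{rθ} = 0, R_{θθ} = 0
All R_{ij} vanish; in 2 dimensions the Riemann tensor is fully determined by the Ricci tensor, so R^i_{jkl} = 0: the metric is flat (curvilinear coordinates on flat space).
True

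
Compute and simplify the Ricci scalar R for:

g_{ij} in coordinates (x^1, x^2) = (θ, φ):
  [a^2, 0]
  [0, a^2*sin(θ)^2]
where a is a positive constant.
Non-zero Christoffel symbols (Γ^k_{ij} = Γ^k_{ji}):
Γ^θ_{φ φ} = -sin(2*θ)/2
Γ^φ_{θ φ} = 1/tan(θ)
Ricci tensor (R_{ij} = R^k_{ikj}): R_{θθ} = 1, R_{θφ} = 0, R_{φφ} = sin(θ)^2
Inverse metric: g^{θθ} = 1/a^2, g^{φφ} = 1/(a^2*sin(θ)^2)
R = g^{ij} R_{ij} = (1/a^2)(1) + (1/(a^2*sin(θ)^2))(sin(θ)^2) = 2/a^2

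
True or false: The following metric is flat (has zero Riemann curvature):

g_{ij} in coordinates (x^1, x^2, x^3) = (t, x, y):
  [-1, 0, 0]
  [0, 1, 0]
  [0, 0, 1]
All metric components are constant, so every Christoffel symbol vanishes and R^i_{jkl} = 0.
True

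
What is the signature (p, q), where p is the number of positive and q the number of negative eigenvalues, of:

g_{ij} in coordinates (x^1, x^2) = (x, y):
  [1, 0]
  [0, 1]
The metric is diagonal, so its eigenvalues are the diagonal entries: 1, 1 (at a generic point, where coordinate-dependent entries are positive).
2 positive, 0 negative.
(2, 0) - Riemannian (positive definite)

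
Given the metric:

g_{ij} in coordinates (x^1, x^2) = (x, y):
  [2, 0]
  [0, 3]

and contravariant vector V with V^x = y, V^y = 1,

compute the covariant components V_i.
V_i = g_{ij} V^j:
V_x = (2)(y) + (0)(1) = 2*y
V_y = (0)(y) + (3)(1) = 3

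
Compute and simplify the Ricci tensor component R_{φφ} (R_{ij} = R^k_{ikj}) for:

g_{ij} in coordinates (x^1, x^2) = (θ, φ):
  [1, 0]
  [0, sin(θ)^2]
Non-zero Christoffel symbols (Γ^k_{ij} = Γ^k_{ji}):
Γ^θ_{φ φ} = -sin(2*θ)/2
Γ^φ_{θ φ} = 1/tan(θ)
R^θ_{φ θ φ} = ∂_θ Γ^θ_{φ φ} - ∂_φ Γ^θ_{φ θ} + Γ^θ_{θ m} Γ^m_{φ φ} - Γ^θ_{φ m} Γ^m_{φ θ}
  = (-cos(2*θ)) - (0) + (0) - (-cos(θ)^2) = sin(θ)^2
R^φ_{φ φ φ} = 0 (a repeated index in an antisymmetric pair)
R_{φφ} = R^θ_{φ θ φ} + R^φ_{φ φ φ} = (sin(θ)^2) + (0) = sin(θ)^2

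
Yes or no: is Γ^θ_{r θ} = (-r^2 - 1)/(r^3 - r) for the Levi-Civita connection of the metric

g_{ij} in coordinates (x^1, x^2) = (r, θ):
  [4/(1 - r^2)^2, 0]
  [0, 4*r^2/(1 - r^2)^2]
Γ^θ_{r θ} = (1/2) g^{θθ} (∂_r g_{θθ} + ∂_θ g_{θr} - ∂_θ g_{rθ}) = (1/2)((1 - r^2)^2/(4*r^2))((-8*(r^3 + r)/(r^2 - 1)^3) + (0) - (0)) = (-r^2 - 1)/(r^3 - r)
This equals the proposed value (-r^2 - 1)/(r^3 - r).
Yes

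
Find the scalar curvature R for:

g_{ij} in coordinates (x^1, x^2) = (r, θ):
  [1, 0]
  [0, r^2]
Non-zero Christoffel symbols (Γ^k_{ij} = Γ^k_{ji}):
Γ^r_{θ θ} = -r
Γ^θ_{r θ} = 1/r
Ricci tensor (R_{ij} = R^k_{ikj}): R_{rr} = 0, R_{rθ} = 0, R_{θθ} = 0
Inverse metric: g^{rr} = 1, g^{θθ} = 1/r^2
R = g^{ij} R_{ij} = (1)(0) + (1/r^2)(0) = 0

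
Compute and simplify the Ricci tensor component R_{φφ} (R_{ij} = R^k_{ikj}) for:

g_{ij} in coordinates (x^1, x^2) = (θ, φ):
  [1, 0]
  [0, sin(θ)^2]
Non-zero Christoffel symbols (Γ^k_{ij} = Γ^k_{ji}):
Γ^θ_{φ φ} = -sin(2*θ)/2
Γ^φ_{θ φ} = 1/tan(θ)
R^θ_{φ θ φ} = ∂_θ Γ^θ_{φ φ} - ∂_φ Γ^θ_{φ θ} + Γ^θ_{θ m} Γ^m_{φ φ} - Γ^θ_{φ m} Γ^m_{φ θ}
  = (-cos(2*θ)) - (0) + (0) - (-cos(θ)^2) = sin(θ)^2
R^φ_{φ φ φ} = 0 (a repeated index in an antisymmetric pair)
R_{φφ} = R^θ_{φ θ φ} + R^φ_{φ φ φ} = (sin(θ)^2) + (0) = sin(θ)^2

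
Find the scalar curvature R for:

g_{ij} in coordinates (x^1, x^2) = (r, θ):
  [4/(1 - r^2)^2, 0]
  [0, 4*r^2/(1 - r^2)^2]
Non-zero Christoffel symbols (Γ^k_{ij} = Γ^k_{ji}):
Γ^r_{r r} = 2*r/(1 - r^2)
Γ^r_{θ θ} = (r^3 + r)/(r^2 - 1)
Γ^θ_{r θ} = (-r^2 - 1)/(r^3 - r)
Ricci tensor (R_{ij} = R^k_{ikj}): R_{rr} = -4/(r^2 - 1)^2, R_{rθ} = 0, R_{θθ} = -4*r^2/(r^2 - 1)^2
Inverse metric: g^{rr} = (1 - r^2)^2/4, g^{θθ} = (1 - r^2)^2/(4*r^2)
R = g^{ij} R_{ij} = ((1 - r^2)^2/4)(-4/(r^2 - 1)^2) + ((1 - r^2)^2/(4*r^2))(-4*r^2/(r^2 - 1)^2) = -2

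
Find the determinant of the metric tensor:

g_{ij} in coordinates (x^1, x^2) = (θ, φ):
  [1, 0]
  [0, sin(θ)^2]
For a 2×2 metric: det(g) = g_{11}·g_{22} - g_{12}·g_{21}
= (1)·(sin(θ)^2) - (0)·(0)
= sin(θ)^2 - 0
det(g) = sin(θ)^2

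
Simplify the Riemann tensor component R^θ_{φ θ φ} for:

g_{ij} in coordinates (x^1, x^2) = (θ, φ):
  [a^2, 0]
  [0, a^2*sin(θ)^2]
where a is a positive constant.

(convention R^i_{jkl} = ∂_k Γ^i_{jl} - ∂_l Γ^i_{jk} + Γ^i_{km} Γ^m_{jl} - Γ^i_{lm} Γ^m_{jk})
Non-zero Christoffel symbols (Γ^k_{ij} = Γ^k_{ji}):
Γ^θ_{φ φ} = -sin(2*θ)/2
Γ^φ_{θ φ} = 1/tan(θ)
R^θ_{φ θ φ} = ∂_θ Γ^θ_{φ φ} - ∂_φ Γ^θ_{φ θ} + Γ^θ_{θ m} Γ^m_{φ φ} - Γ^θ_{φ m} Γ^m_{φ θ}
  = (-cos(2*θ)) - (0) + (0) - (-cos(θ)^2) = sin(θ)^2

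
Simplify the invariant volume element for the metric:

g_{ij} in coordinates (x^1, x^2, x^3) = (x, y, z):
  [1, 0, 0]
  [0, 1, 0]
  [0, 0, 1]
det(g) = 1
√|det(g)| = 1
Volume element: dV = 1 dx dy dz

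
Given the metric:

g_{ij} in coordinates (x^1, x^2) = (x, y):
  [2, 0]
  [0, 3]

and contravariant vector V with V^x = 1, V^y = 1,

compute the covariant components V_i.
V_i = g_{ij} V^j:
V_x = (2)(1) + (0)(1) = 2
V_y = (0)(1) + (3)(1) = 3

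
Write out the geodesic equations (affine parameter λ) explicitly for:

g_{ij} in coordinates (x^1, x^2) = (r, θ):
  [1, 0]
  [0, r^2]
Geodesic equation: d^2x^k/dλ^2 + Γ^k_{ij} (dx^i/dλ)(dx^j/dλ) = 0.
Non-zero Christoffel symbols:
Γ^r_{θ θ} = -r
Γ^θ_{r θ} = 1/r
Substituting (the symmetric pair Γ^k_{ij}, Γ^k_{ji} combines into a factor 2):
d^2r/dλ^2 - r (dθ/dλ)^2 = 0
d^2θ/dλ^2 + (2/r) (dr/dλ)(dθ/dλ) = 0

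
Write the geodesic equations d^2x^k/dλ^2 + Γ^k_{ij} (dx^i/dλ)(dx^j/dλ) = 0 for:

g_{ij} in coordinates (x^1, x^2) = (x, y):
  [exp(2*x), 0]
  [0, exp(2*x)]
Geodesic equation: d^2x^k/dλ^2 + Γ^k_{ij} (dx^i/dλ)(dx^j/dλ) = 0.
Non-zero Christoffel symbols:
Γ^x_{x x} = 1
Γ^x_{y y} = -1
Γ^y_{x y} = 1
Substituting (the symmetric pair Γ^k_{ij}, Γ^k_{ji} combines into a factor 2):
d^2x/dλ^2 + (dx/dλ)^2 - (dy/dλ)^2 = 0
d^2y/dλ^2 + 2 (dx/dλ)(dy/dλ) = 0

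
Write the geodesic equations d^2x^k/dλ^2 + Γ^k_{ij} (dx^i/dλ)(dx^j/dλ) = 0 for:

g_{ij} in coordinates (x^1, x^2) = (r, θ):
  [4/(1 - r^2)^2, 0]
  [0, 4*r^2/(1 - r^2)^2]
Geodesic equation: d^2x^k/dλ^2 + Γ^k_{ij} (dx^i/dλ)(dx^j/dλ) = 0.
Non-zero Christoffel symbols:
Γ^r_{r r} = 2*r/(1 - r^2)
Γ^r_{θ θ} = (r^3 + r)/(r^2 - 1)
Γ^θ_{r θ} = (-r^2 - 1)/(r^3 - r)
Substituting (the symmetric pair Γ^k_{ij}, Γ^k_{ji} combines into a factor 2):
d^2r/dλ^2 + (2*r/(1 - r^2)) (dr/dλ)^2 + ((r^3 + r)/(r^2 - 1)) (dθ/dλ)^2 = 0
d^2θ/dλ^2 + ((-2*r^2 - 2)/(r^3 - r)) (dr/dλ)(dθ/dλ) = 0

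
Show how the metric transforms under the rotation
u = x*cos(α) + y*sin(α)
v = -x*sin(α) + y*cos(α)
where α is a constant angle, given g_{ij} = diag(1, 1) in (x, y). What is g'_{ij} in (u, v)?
Invert the transformation: x = u*cos(α) - v*sin(α), y = u*sin(α) + v*cos(α)
g'_{ij} = (∂x^k/∂x'^i)(∂x^l/∂x'^j) g_{kl}; with g_{kl} = δ_{kl} this is Σ_k (∂x^k/∂x'^i)(∂x^k/∂x'^j).
Jacobian: ∂x/∂u = cos(α), ∂x/∂v = -sin(α), ∂y/∂u = sin(α), ∂y/∂v = cos(α)
g'_{uu} = (cos(α))(cos(α)) + (sin(α))(sin(α)) = 1
g'_{uv} = (cos(α))(-sin(α)) + (sin(α))(cos(α)) = 0
g'_{vv} = (-sin(α))(-sin(α)) + (cos(α))(cos(α)) = 1
g'_{ij} = diag(1, 1)
The Euclidean metric is invariant under rotations.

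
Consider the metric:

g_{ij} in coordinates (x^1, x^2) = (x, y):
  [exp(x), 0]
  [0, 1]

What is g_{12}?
With x^1 = x, x^2 = y, g_{12} = g_{xy} is the row-1, column-2 entry of the matrix.
g_{12} = 0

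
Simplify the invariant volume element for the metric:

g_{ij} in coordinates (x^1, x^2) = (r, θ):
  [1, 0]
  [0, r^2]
det(g) = r^2
√|det(g)| = r
Volume element: dV = r dr dθ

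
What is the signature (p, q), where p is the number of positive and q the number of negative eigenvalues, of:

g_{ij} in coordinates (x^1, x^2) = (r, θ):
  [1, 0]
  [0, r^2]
The metric is diagonal, so its eigenvalues are the diagonal entries: 1, r^2 (at a generic point, where coordinate-dependent entries are positive).
2 positive, 0 negative.
(2, 0) - Riemannian (positive definite)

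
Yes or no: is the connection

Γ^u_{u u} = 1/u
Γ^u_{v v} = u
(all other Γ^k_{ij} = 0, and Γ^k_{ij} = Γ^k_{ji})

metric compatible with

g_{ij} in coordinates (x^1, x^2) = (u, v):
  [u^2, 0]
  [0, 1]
Using ∇_k g_{ij} = ∂_k g_{ij} - Γ^m_{ki} g_{mj} - Γ^m_{kj} g_{im}:
∇_v g_{uv} = (0) - (0) - (u^3) = -u^3 ≠ 0
So the connection is not metric compatible (it is not the Levi-Civita connection).
No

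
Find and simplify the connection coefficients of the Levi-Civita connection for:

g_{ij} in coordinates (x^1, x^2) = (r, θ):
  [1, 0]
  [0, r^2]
Using Γ^k_{ij} = (1/2) g^{km} (∂_i g_{mj} + ∂_j g_{mi} - ∂_m g_{ij}); the metric is diagonal, so only the m = k term contributes.
Non-zero symbols (using the symmetry Γ^k_{ij} = Γ^k_{ji}):
Γ^r_{θ θ} = (1/2) g^{rr} (∂_θ g_{rθ} + ∂_θ g_{rθ} - ∂_r g_{θθ}) = (1/2)(1)((0) + (0) - (2*r)) = -r
Γ^θ_{r θ} = (1/2) g^{θθ} (∂_r g_{θθ} + ∂_θ g_{θr} - ∂_θ g_{rθ}) = (1/2)(1/r^2)((2*r) + (0) - (0)) = 1/r
All other Christoffel symbols are zero.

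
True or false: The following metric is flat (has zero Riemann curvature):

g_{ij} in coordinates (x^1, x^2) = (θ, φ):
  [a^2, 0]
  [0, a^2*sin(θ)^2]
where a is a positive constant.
Non-zero Christoffel symbols:
Γ^θ_{φ φ} = -sin(2*θ)/2
Γ^φ_{θ φ} = 1/tan(θ)
Ricci tensor: R_{θθ} = 1, R_{θφ} = 0, R_{φφ} = sin(θ)^2
The Ricci tensor is non-zero, so the Riemann tensor is non-zero: not flat.
False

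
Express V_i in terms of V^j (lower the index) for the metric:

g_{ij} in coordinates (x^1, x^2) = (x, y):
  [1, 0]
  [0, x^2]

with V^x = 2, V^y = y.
V_i = g_{ij} V^j:
V_x = (1)(2) + (0)(y) = 2
V_y = (0)(2) + (x^2)(y) = x^2*y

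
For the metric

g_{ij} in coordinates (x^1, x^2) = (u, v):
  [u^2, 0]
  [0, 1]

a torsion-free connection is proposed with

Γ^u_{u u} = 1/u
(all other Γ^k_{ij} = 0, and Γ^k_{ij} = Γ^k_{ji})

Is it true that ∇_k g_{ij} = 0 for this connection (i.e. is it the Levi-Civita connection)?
Using ∇_k g_{ij} = ∂_k g_{ij} - Γ^m_{ki} g_{mj} - Γ^m_{kj} g_{im}:
e.g. ∇_u g_{uu} = (2*u) - (u) - (u) = 0
Every component ∇_k g_{ij} vanishes: the connection is metric compatible.
Yes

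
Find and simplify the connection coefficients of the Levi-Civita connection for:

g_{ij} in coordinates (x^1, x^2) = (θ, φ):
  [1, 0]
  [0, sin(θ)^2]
Using Γ^k_{ij} = (1/2) g^{km} (∂_i g_{mj} + ∂_j g_{mi} - ∂_m g_{ij}); the metric is diagonal, so only the m = k term contributes.
Non-zero symbols (using the symmetry Γ^k_{ij} = Γ^k_{ji}):
Γ^θ_{φ φ} = (1/2) g^{θθ} (∂_φ g_{θφ} + ∂_φ g_{θφ} - ∂_θ g_{φφ}) = (1/2)(1)((0) + (0) - (sin(2*θ))) = -sin(2*θ)/2
Γ^φ_{θ φ} = (1/2) g^{φφ} (∂_θ g_{φφ} + ∂_φ g_{φθ} - ∂_φ g_{θφ}) = (1/2)(1/sin(θ)^2)((sin(2*θ)) + (0) - (0)) = 1/tan(θ)
All other Christoffel symbols are zero.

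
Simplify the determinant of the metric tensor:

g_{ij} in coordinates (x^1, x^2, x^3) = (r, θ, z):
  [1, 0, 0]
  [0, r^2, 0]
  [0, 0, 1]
Diagonal metric: det(g) = g_{11}·g_{22}·g_{33}
= (1)·(r^2)·(1)
det(g) = r^2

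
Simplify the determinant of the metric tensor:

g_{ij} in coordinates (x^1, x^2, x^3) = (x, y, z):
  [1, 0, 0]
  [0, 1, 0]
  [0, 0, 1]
Diagonal metric: det(g) = g_{11}·g_{22}·g_{33}
= (1)·(1)·(1)
det(g) = 1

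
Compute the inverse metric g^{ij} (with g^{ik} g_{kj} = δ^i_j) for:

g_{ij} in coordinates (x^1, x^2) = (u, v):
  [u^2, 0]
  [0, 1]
The metric is diagonal, so g^{ij} is diagonal with entries 1/g_{ii}: diag(1/(u^2), 1).
g^{ij}:
  [1/u^2, 0]
  [0, 1]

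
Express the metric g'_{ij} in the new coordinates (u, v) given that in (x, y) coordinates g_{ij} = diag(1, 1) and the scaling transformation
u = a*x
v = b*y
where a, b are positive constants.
Invert the transformation: x = u/a, y = v/b
g'_{ij} = (∂x^k/∂x'^i)(∂x^l/∂x'^j) g_{kl}; with g_{kl} = δ_{kl} this is Σ_k (∂x^k/∂x'^i)(∂x^k/∂x'^j).
Jacobian: ∂x/∂u = 1/a, ∂x/∂v = 0, ∂y/∂u = 0, ∂y/∂v = 1/b
g'_{uu} = (1/a)(1/a) + (0)(0) = 1/a^2
g'_{uv} = (1/a)(0) + (0)(1/b) = 0
g'_{vv} = (0)(0) + (1/b)(1/b) = 1/b^2
g'_{ij} = diag(1/a^2, 1/b^2)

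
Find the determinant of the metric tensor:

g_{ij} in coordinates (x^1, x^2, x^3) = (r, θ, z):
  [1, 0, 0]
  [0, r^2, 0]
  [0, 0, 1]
Diagonal metric: det(g) = g_{11}·g_{22}·g_{33}
= (1)·(r^2)·(1)
det(g) = r^2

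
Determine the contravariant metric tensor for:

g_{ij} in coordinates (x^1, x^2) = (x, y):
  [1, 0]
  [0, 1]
The metric is diagonal, so g^{ij} is diagonal with entries 1/g_{ii}: diag(1, 1).
g^{ij}:
  [1, 0]
  [0, 1]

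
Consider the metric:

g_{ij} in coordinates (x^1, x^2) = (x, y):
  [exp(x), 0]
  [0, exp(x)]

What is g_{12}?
With x^1 = x, x^2 = y, g_{12} = g_{xy} is the row-1, column-2 entry of the matrix.
g_{12} = 0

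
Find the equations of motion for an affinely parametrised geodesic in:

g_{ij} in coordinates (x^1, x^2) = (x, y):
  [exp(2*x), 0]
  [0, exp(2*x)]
Geodesic equation: d^2x^k/dλ^2 + Γ^k_{ij} (dx^i/dλ)(dx^j/dλ) = 0.
Non-zero Christoffel symbols:
Γ^x_{x x} = 1
Γ^x_{y y} = -1
Γ^y_{x y} = 1
Substituting (the symmetric pair Γ^k_{ij}, Γ^k_{ji} combines into a factor 2):
d^2x/dλ^2 + (dx/dλ)^2 - (dy/dλ)^2 = 0
d^2y/dλ^2 + 2 (dx/dλ)(dy/dλ) = 0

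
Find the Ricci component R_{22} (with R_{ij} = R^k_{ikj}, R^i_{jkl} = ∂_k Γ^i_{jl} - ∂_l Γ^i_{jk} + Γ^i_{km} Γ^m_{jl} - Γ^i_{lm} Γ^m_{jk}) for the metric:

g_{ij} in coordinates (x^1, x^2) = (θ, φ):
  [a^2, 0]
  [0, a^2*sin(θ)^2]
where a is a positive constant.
Non-zero Christoffel symbols (Γ^k_{ij} = Γ^k_{ji}):
Γ^θ_{φ φ} = -sin(2*θ)/2
Γ^φ_{θ φ} = 1/tan(θ)
R^θ_{φ θ φ} = ∂_θ Γ^θ_{φ φ} - ∂_φ Γ^θ_{φ θ} + Γ^θ_{θ m} Γ^m_{φ φ} - Γ^θ_{φ m} Γ^m_{φ θ}
  = (-cos(2*θ)) - (0) + (0) - (-cos(θ)^2) = sin(θ)^2
R^φ_{φ φ φ} = 0 (a repeated index in an antisymmetric pair)
R_{φφ} = R^θ_{φ θ φ} + R^φ_{φ φ φ} = (sin(θ)^2) + (0) = sin(θ)^2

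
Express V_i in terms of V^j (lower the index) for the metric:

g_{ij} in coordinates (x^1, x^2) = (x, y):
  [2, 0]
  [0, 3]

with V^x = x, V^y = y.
V_i = g_{ij} V^j:
V_x = (2)(x) + (0)(y) = 2*x
V_y = (0)(x) + (3)(y) = 3*y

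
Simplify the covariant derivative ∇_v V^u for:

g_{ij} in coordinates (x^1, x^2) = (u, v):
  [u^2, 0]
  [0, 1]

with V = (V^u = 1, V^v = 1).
Non-zero Christoffel symbols:
Γ^u_{u u} = 1/u
∇_v V^u = ∂_v V^u + Γ^u_{v j} V^j
  = (0) + (0)(1) + (0)(1)
  = 0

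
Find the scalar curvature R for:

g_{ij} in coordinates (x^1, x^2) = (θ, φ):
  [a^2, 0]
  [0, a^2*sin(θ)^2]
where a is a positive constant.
Non-zero Christoffel symbols (Γ^k_{ij} = Γ^k_{ji}):
Γ^θ_{φ φ} = -sin(2*θ)/2
Γ^φ_{θ φ} = 1/tan(θ)
Ricci tensor (R_{ij} = R^k_{ikj}): R_{θθ} = 1, R_{θφ} = 0, R_{φφ} = sin(θ)^2
Inverse metric: g^{θθ} = 1/a^2, g^{φφ} = 1/(a^2*sin(θ)^2)
R = g^{ij} R_{ij} = (1/a^2)(1) + (1/(a^2*sin(θ)^2))(sin(θ)^2) = 2/a^2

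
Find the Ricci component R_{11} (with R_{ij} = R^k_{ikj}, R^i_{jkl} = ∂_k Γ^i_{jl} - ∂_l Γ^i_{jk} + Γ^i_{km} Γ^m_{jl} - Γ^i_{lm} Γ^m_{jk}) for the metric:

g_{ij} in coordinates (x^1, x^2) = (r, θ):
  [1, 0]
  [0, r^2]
Non-zero Christoffel symbols (Γ^k_{ij} = Γ^k_{ji}):
Γ^r_{θ θ} = -r
Γ^θ_{r θ} = 1/r
R^r_{r r r} = 0 (a repeated index in an antisymmetric pair)
R^θ_{r θ r} = ∂_θ Γ^θ_{r r} - ∂_r Γ^θ_{r θ} + Γ^θ_{θ m} Γ^m_{r r} - Γ^θ_{r m} Γ^m_{r θ}
  = (0) - (-1/r^2) + (0) - (1/r^2) = 0
R_{rr} = R^r_{r r r} + R^θ_{r θ r} = (0) + (0) = 0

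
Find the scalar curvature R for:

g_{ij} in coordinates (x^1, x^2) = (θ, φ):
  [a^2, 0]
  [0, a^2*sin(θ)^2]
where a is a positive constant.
Non-zero Christoffel symbols (Γ^k_{ij} = Γ^k_{ji}):
Γ^θ_{φ φ} = -sin(2*θ)/2
Γ^φ_{θ φ} = 1/tan(θ)
Ricci tensor (R_{ij} = R^k_{ikj}): R_{θθ} = 1, R_{θφ} = 0, R_{φφ} = sin(θ)^2
Inverse metric: g^{θθ} = 1/a^2, g^{φφ} = 1/(a^2*sin(θ)^2)
R = g^{ij} R_{ij} = (1/a^2)(1) + (1/(a^2*sin(θ)^2))(sin(θ)^2) = 2/a^2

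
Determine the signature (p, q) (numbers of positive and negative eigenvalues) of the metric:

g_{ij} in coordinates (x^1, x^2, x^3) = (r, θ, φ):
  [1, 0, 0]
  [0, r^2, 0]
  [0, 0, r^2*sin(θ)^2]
The metric is diagonal, so its eigenvalues are the diagonal entries: 1, r^2, r^2*sin(θ)^2 (at a generic point, where coordinate-dependent entries are positive).
3 positive, 0 negative.
(3, 0) - Riemannian (positive definite)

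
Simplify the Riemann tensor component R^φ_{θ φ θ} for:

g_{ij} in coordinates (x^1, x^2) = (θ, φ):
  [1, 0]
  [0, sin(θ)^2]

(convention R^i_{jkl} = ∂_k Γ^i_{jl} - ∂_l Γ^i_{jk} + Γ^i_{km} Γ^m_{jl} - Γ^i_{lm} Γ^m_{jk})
Non-zero Christoffel symbols (Γ^k_{ij} = Γ^k_{ji}):
Γ^θ_{φ φ} = -sin(2*θ)/2
Γ^φ_{θ φ} = 1/tan(θ)
R^φ_{θ φ θ} = ∂_φ Γ^φ_{θ θ} - ∂_θ Γ^φ_{θ φ} + Γ^φ_{φ m} Γ^m_{θ θ} - Γ^φ_{θ m} Γ^m_{θ φ}
  = (0) - (-1/sin(θ)^2) + (0) - (1/tan(θ)^2) = 1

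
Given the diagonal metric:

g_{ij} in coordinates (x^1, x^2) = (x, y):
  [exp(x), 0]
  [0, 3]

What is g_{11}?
With x^1 = x, x^2 = y, g_{11} = g_{xx} is the row-1, column-1 entry of the matrix.
g_{11} = exp(x)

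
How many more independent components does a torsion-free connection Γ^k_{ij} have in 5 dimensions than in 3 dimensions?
Independent components in n dimensions: n × n(n+1)/2 = n^2(n+1)/2.
5D: 5 × 15 = 75
3D: 3 × 6 = 18
Difference = 75 - 18 = 57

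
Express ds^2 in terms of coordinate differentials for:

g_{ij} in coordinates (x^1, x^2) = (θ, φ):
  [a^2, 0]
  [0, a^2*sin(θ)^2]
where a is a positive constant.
ds^2 = g_{ij} dx^i dx^j; only the non-zero components contribute.
ds^2 = a^2 dθ^2 + a^2*sin(θ)^2 dφ^2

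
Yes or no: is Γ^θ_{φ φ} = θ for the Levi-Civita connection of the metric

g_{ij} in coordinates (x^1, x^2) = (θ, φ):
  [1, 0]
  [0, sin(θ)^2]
Γ^θ_{φ φ} = (1/2) g^{θθ} (∂_φ g_{θφ} + ∂_φ g_{θφ} - ∂_θ g_{φφ}) = (1/2)(1)((0) + (0) - (sin(2*θ))) = -sin(2*θ)/2
This differs from the proposed value θ.
No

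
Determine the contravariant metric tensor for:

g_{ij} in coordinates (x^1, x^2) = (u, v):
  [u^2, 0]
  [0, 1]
The metric is diagonal, so g^{ij} is diagonal with entries 1/g_{ii}: diag(1/(u^2), 1).
g^{ij}:
  [1/u^2, 0]
  [0, 1]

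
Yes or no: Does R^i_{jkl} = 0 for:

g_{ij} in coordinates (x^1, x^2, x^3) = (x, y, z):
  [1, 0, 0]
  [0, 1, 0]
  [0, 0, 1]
All metric components are constant, so every Christoffel symbol vanishes and R^i_{jkl} = 0.
Yes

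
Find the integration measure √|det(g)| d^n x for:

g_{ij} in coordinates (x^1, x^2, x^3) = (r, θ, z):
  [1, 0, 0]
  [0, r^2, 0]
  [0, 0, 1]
det(g) = r^2
√|det(g)| = r
Volume element: dV = r dr dθ dz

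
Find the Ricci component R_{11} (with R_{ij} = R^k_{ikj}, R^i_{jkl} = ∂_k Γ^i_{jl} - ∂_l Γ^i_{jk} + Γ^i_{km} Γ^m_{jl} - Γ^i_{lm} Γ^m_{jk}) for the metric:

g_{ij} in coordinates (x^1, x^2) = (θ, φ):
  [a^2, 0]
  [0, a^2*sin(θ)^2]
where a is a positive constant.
Non-zero Christoffel symbols (Γ^k_{ij} = Γ^k_{ji}):
Γ^θ_{φ φ} = -sin(2*θ)/2
Γ^φ_{θ φ} = 1/tan(θ)
R^θ_{θ θ θ} = 0 (a repeated index in an antisymmetric pair)
R^φ_{θ φ θ} = ∂_φ Γ^φ_{θ θ} - ∂_θ Γ^φ_{θ φ} + Γ^φ_{φ m} Γ^m_{θ θ} - Γ^φ_{θ m} Γ^m_{θ φ}
  = (0) - (-1/sin(θ)^2) + (0) - (1/tan(θ)^2) = 1
R_{θθ} = R^θ_{θ θ θ} + R^φ_{θ φ θ} = (0) + (1) = 1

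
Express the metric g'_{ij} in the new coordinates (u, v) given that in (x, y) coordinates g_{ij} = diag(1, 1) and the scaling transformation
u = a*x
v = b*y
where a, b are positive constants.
Invert the transformation: x = u/a, y = v/b
g'_{ij} = (∂x^k/∂x'^i)(∂x^l/∂x'^j) g_{kl}; with g_{kl} = δ_{kl} this is Σ_k (∂x^k/∂x'^i)(∂x^k/∂x'^j).
Jacobian: ∂x/∂u = 1/a, ∂x/∂v = 0, ∂y/∂u = 0, ∂y/∂v = 1/b
g'_{uu} = (1/a)(1/a) + (0)(0) = 1/a^2
g'_{uv} = (1/a)(0) + (0)(1/b) = 0
g'_{vv} = (0)(0) + (1/b)(1/b) = 1/b^2
g'_{ij} = diag(1/a^2, 1/b^2)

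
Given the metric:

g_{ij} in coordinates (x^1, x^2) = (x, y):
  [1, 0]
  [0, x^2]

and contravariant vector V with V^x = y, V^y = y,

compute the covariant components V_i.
V_i = g_{ij} V^j:
V_x = (1)(y) + (0)(y) = y
V_y = (0)(y) + (x^2)(y) = x^2*y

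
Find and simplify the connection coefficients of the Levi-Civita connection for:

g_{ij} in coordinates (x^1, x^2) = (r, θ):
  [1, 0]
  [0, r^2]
Using Γ^k_{ij} = (1/2) g^{km} (∂_i g_{mj} + ∂_j g_{mi} - ∂_m g_{ij}); the metric is diagonal, so only the m = k term contributes.
Non-zero symbols (using the symmetry Γ^k_{ij} = Γ^k_{ji}):
Γ^r_{θ θ} = (1/2) g^{rr} (∂_θ g_{rθ} + ∂_θ g_{rθ} - ∂_r g_{θθ}) = (1/2)(1)((0) + (0) - (2*r)) = -r
Γ^θ_{r θ} = (1/2) g^{θθ} (∂_r g_{θθ} + ∂_θ g_{θr} - ∂_θ g_{rθ}) = (1/2)(1/r^2)((2*r) + (0) - (0)) = 1/r
All other Christoffel symbols are zero.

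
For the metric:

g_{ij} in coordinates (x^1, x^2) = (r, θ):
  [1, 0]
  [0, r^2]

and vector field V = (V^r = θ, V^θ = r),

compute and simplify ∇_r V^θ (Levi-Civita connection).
Non-zero Christoffel symbols:
Γ^r_{θ θ} = -r
Γ^θ_{r θ} = 1/r
∇_r V^θ = ∂_r V^θ + Γ^θ_{r j} V^j
  = (1) + (0)(θ) + (1/r)(r)
  = 2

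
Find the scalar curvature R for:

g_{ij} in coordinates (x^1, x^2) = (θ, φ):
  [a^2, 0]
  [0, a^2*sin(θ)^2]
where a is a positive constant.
Non-zero Christoffel symbols (Γ^k_{ij} = Γ^k_{ji}):
Γ^θ_{φ φ} = -sin(2*θ)/2
Γ^φ_{θ φ} = 1/tan(θ)
Ricci tensor (R_{ij} = R^k_{ikj}): R_{θθ} = 1, R_{θφ} = 0, R_{φφ} = sin(θ)^2
Inverse metric: g^{θθ} = 1/a^2, g^{φφ} = 1/(a^2*sin(θ)^2)
R = g^{ij} R_{ij} = (1/a^2)(1) + (1/(a^2*sin(θ)^2))(sin(θ)^2) = 2/a^2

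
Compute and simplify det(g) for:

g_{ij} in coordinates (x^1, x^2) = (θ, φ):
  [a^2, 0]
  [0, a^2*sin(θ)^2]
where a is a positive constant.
For a 2×2 metric: det(g) = g_{11}·g_{22} - g_{12}·g_{21}
= (a^2)·(a^2*sin(θ)^2) - (0)·(0)
= a^4*sin(θ)^2 - 0
det(g) = a^4*sin(θ)^2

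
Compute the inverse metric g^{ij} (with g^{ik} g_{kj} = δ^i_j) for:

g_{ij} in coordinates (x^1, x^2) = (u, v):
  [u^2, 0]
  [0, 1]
The metric is diagonal, so g^{ij} is diagonal with entries 1/g_{ii}: diag(1/(u^2), 1).
g^{ij}:
  [1/u^2, 0]
  [0, 1]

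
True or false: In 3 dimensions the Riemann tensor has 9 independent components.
n^2(n^2-1)/12 = 9·8/12 = 6 independent components for n = 3.
False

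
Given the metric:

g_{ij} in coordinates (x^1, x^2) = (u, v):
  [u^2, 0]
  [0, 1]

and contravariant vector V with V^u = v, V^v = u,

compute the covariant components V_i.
V_i = g_{ij} V^j:
V_u = (u^2)(v) + (0)(u) = u^2*v
V_v = (0)(v) + (1)(u) = u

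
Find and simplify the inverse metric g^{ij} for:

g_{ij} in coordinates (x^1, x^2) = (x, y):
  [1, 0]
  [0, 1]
The metric is diagonal, so g^{ij} is diagonal with entries 1/g_{ii}: diag(1, 1).
g^{ij}:
  [1, 0]
  [0, 1]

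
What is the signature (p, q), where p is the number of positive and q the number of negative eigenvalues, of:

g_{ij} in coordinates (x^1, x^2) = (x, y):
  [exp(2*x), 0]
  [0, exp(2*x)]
The metric is diagonal, so its eigenvalues are the diagonal entries: exp(2*x), exp(2*x) (at a generic point, where coordinate-dependent entries are positive).
2 positive, 0 negative.
(2, 0) - Riemannian (positive definite)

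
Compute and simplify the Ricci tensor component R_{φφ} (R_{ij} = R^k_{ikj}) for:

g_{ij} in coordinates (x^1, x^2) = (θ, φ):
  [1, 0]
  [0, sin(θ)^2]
Non-zero Christoffel symbols (Γ^k_{ij} = Γ^k_{ji}):
Γ^θ_{φ φ} = -sin(2*θ)/2
Γ^φ_{θ φ} = 1/tan(θ)
R^θ_{φ θ φ} = ∂_θ Γ^θ_{φ φ} - ∂_φ Γ^θ_{φ θ} + Γ^θ_{θ m} Γ^m_{φ φ} - Γ^θ_{φ m} Γ^m_{φ θ}
  = (-cos(2*θ)) - (0) + (0) - (-cos(θ)^2) = sin(θ)^2
R^φ_{φ φ φ} = 0 (a repeated index in an antisymmetric pair)
R_{φφ} = R^θ_{φ θ φ} + R^φ_{φ φ φ} = (sin(θ)^2) + (0) = sin(θ)^2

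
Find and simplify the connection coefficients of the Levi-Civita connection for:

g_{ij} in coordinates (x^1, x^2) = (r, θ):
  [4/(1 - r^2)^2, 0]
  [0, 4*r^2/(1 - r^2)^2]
Using Γ^k_{ij} = (1/2) g^{km} (∂_i g_{mj} + ∂_j g_{mi} - ∂_m g_{ij}); the metric is diagonal, so only the m = k term contributes.
Non-zero symbols (using the symmetry Γ^k_{ij} = Γ^k_{ji}):
Γ^r_{r r} = (1/2) g^{rr} (∂_r g_{rr} + ∂_r g_{rr} - ∂_r g_{rr}) = (1/2)((1 - r^2)^2/4)((16*r/(1 - r^2)^3) + (16*r/(1 - r^2)^3) - (16*r/(1 - r^2)^3)) = 2*r/(1 - r^2)
Γ^r_{θ θ} = (1/2) g^{rr} (∂_θ g_{rθ} + ∂_θ g_{rθ} - ∂_r g_{θθ}) = (1/2)((1 - r^2)^2/4)((0) + (0) - (-8*(r^3 + r)/(r^2 - 1)^3)) = (r^3 + r)/(r^2 - 1)
Γ^θ_{r θ} = (1/2) g^{θθ} (∂_r g_{θθ} + ∂_θ g_{θr} - ∂_θ g_{rθ}) = (1/2)((1 - r^2)^2/(4*r^2))((-8*(r^3 + r)/(r^2 - 1)^3) + (0) - (0)) = (-r^2 - 1)/(r^3 - r)
All other Christoffel symbols are zero.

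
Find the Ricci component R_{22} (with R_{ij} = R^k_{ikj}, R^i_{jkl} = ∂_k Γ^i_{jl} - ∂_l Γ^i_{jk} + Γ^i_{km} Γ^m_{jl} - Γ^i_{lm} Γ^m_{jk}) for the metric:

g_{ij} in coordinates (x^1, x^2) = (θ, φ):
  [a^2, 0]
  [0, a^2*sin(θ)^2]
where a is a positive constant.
Non-zero Christoffel symbols (Γ^k_{ij} = Γ^k_{ji}):
Γ^θ_{φ φ} = -sin(2*θ)/2
Γ^φ_{θ φ} = 1/tan(θ)
R^θ_{φ θ φ} = ∂_θ Γ^θ_{φ φ} - ∂_φ Γ^θ_{φ θ} + Γ^θ_{θ m} Γ^m_{φ φ} - Γ^θ_{φ m} Γ^m_{φ θ}
  = (-cos(2*θ)) - (0) + (0) - (-cos(θ)^2) = sin(θ)^2
R^φ_{φ φ φ} = 0 (a repeated index in an antisymmetric pair)
R_{φφ} = R^θ_{φ θ φ} + R^φ_{φ φ φ} = (sin(θ)^2) + (0) = sin(θ)^2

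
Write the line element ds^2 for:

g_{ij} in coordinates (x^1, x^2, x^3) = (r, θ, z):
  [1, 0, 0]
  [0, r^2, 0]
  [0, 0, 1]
ds^2 = g_{ij} dx^i dx^j; only the non-zero components contribute.
ds^2 = dr^2 + r^2 dθ^2 + dz^2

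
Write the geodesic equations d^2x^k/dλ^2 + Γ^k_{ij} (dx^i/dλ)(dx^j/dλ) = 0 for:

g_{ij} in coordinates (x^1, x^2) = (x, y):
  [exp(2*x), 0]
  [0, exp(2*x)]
Geodesic equation: d^2x^k/dλ^2 + Γ^k_{ij} (dx^i/dλ)(dx^j/dλ) = 0.
Non-zero Christoffel symbols:
Γ^x_{x x} = 1
Γ^x_{y y} = -1
Γ^y_{x y} = 1
Substituting (the symmetric pair Γ^k_{ij}, Γ^k_{ji} combines into a factor 2):
d^2x/dλ^2 + (dx/dλ)^2 - (dy/dλ)^2 = 0
d^2y/dλ^2 + 2 (dx/dλ)(dy/dλ) = 0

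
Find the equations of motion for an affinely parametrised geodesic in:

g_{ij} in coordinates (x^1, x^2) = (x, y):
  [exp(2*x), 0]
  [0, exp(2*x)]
Geodesic equation: d^2x^k/dλ^2 + Γ^k_{ij} (dx^i/dλ)(dx^j/dλ) = 0.
Non-zero Christoffel symbols:
Γ^x_{x x} = 1
Γ^x_{y y} = -1
Γ^y_{x y} = 1
Substituting (the symmetric pair Γ^k_{ij}, Γ^k_{ji} combines into a factor 2):
d^2x/dλ^2 + (dx/dλ)^2 - (dy/dλ)^2 = 0
d^2y/dλ^2 + 2 (dx/dλ)(dy/dλ) = 0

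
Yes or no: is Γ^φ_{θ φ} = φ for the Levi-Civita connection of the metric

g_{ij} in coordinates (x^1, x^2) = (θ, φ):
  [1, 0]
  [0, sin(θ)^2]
Γ^φ_{θ φ} = (1/2) g^{φφ} (∂_θ g_{φφ} + ∂_φ g_{φθ} - ∂_φ g_{θφ}) = (1/2)(1/sin(θ)^2)((sin(2*θ)) + (0) - (0)) = 1/tan(θ)
This differs from the proposed value φ.
No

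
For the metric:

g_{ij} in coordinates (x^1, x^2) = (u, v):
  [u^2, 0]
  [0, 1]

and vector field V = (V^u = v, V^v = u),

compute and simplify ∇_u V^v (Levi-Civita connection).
Non-zero Christoffel symbols:
Γ^u_{u u} = 1/u
∇_u V^v = ∂_u V^v + Γ^v_{u j} V^j
  = (1) + (0)(v) + (0)(u)
  = 1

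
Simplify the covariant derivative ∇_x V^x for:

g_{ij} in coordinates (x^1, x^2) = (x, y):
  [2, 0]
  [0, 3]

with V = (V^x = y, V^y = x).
All Christoffel symbols are zero.
∇_x V^x = ∂_x V^x + Γ^x_{x j} V^j
  = (0) + (0)(y) + (0)(x)
  = 0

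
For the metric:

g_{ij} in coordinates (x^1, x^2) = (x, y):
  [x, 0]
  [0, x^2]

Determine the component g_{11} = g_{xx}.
With x^1 = x, x^2 = y, g_{11} = g_{xx} is the row-1, column-1 entry of the matrix.
g_{11} = x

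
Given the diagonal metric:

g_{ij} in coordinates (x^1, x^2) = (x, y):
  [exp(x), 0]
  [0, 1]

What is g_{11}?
With x^1 = x, x^2 = y, g_{11} = g_{xx} is the row-1, column-1 entry of the matrix.
g_{11} = exp(x)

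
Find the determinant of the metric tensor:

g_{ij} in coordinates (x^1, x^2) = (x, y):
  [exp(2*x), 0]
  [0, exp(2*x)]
For a 2×2 metric: det(g) = g_{11}·g_{22} - g_{12}·g_{21}
= (exp(2*x))·(exp(2*x)) - (0)·(0)
= exp(4*x) - 0
det(g) = exp(4*x)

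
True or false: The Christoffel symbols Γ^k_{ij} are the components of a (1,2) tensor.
Under a change of coordinates Γ picks up an inhomogeneous term ∂²x/∂x'∂x'; e.g. Γ = 0 in Cartesian coordinates but Γ^r_{θθ} = -r in polar coordinates on the same flat plane.
False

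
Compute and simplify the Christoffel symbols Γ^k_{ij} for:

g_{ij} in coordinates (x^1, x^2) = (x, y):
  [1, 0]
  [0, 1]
Using Γ^k_{ij} = (1/2) g^{km} (∂_i g_{mj} + ∂_j g_{mi} - ∂_m g_{ij}); the metric is diagonal, so only the m = k term contributes.
Every metric component is constant, so all ∂_m g_{ij} = 0 and every Christoffel symbol vanishes.
All Christoffel symbols are zero.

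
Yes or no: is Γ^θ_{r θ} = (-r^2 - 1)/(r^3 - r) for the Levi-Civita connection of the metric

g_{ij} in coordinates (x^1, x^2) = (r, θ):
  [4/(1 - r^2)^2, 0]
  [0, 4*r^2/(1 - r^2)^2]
Γ^θ_{r θ} = (1/2) g^{θθ} (∂_r g_{θθ} + ∂_θ g_{θr} - ∂_θ g_{rθ}) = (1/2)((1 - r^2)^2/(4*r^2))((-8*(r^3 + r)/(r^2 - 1)^3) + (0) - (0)) = (-r^2 - 1)/(r^3 - r)
This equals the proposed value (-r^2 - 1)/(r^3 - r).
Yes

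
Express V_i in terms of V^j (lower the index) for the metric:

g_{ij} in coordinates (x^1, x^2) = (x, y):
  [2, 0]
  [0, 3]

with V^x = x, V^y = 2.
V_i = g_{ij} V^j:
V_x = (2)(x) + (0)(2) = 2*x
V_y = (0)(x) + (3)(2) = 6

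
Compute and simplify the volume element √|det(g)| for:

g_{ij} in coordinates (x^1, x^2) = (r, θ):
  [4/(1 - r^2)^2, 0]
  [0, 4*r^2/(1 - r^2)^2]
det(g) = 16*r^2/(1 - r^2)^4
√|det(g)| = 4*r/(r^2 - 1)^2
Volume element: dV = 4*r/(r^2 - 1)^2 dr dθ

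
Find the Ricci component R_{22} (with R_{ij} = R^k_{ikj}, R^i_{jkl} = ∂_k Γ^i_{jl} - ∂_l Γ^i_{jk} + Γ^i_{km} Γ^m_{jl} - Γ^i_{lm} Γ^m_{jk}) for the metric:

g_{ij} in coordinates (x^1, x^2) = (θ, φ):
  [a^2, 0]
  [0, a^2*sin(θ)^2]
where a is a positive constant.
Non-zero Christoffel symbols (Γ^k_{ij} = Γ^k_{ji}):
Γ^θ_{φ φ} = -sin(2*θ)/2
Γ^φ_{θ φ} = 1/tan(θ)
R^θ_{φ θ φ} = ∂_θ Γ^θ_{φ φ} - ∂_φ Γ^θ_{φ θ} + Γ^θ_{θ m} Γ^m_{φ φ} - Γ^θ_{φ m} Γ^m_{φ θ}
  = (-cos(2*θ)) - (0) + (0) - (-cos(θ)^2) = sin(θ)^2
R^φ_{φ φ φ} = 0 (a repeated index in an antisymmetric pair)
R_{φφ} = R^θ_{φ θ φ} + R^φ_{φ φ φ} = (sin(θ)^2) + (0) = sin(θ)^2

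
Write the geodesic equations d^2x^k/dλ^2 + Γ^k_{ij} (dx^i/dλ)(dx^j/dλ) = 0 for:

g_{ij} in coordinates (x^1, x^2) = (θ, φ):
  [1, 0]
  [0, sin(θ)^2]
Geodesic equation: d^2x^k/dλ^2 + Γ^k_{ij} (dx^i/dλ)(dx^j/dλ) = 0.
Non-zero Christoffel symbols:
Γ^θ_{φ φ} = -sin(2*θ)/2
Γ^φ_{θ φ} = 1/tan(θ)
Substituting (the symmetric pair Γ^k_{ij}, Γ^k_{ji} combines into a factor 2):
d^2θ/dλ^2 - (sin(2*θ)/2) (dφ/dλ)^2 = 0
d^2φ/dλ^2 + (2/tan(θ)) (dθ/dλ)(dφ/dλ) = 0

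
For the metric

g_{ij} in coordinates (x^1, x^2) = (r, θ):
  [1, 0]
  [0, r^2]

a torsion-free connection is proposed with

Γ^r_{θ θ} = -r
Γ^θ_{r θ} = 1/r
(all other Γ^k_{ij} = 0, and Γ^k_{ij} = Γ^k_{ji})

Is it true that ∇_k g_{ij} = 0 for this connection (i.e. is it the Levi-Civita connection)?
Using ∇_k g_{ij} = ∂_k g_{ij} - Γ^m_{ki} g_{mj} - Γ^m_{kj} g_{im}:
e.g. ∇_r g_{θθ} = (2*r) - (r) - (r) = 0
Every component ∇_k g_{ij} vanishes: the connection is metric compatible.
Yes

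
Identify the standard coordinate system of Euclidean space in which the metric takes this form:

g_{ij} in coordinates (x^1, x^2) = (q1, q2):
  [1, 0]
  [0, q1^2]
The line element ds^2 = dq1^2 + q1^2 dq2^2 is dr^2 + r^2 dθ^2 with q1 = r, q2 = θ.
polar coordinates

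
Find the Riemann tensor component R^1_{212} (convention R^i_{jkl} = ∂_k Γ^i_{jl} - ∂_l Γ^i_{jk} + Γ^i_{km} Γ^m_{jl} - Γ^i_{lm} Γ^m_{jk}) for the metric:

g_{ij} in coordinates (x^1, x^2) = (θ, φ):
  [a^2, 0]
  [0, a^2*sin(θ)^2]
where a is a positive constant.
Non-zero Christoffel symbols (Γ^k_{ij} = Γ^k_{ji}):
Γ^θ_{φ φ} = -sin(2*θ)/2
Γ^φ_{θ φ} = 1/tan(θ)
R^θ_{φ θ φ} = ∂_θ Γ^θ_{φ φ} - ∂_φ Γ^θ_{φ θ} + Γ^θ_{θ m} Γ^m_{φ φ} - Γ^θ_{φ m} Γ^m_{φ θ}
  = (-cos(2*θ)) - (0) + (0) - (-cos(θ)^2) = sin(θ)^2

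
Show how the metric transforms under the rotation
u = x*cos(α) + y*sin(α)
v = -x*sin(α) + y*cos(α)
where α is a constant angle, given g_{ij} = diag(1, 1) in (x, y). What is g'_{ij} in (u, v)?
Invert the transformation: x = u*cos(α) - v*sin(α), y = u*sin(α) + v*cos(α)
g'_{ij} = (∂x^k/∂x'^i)(∂x^l/∂x'^j) g_{kl}; with g_{kl} = δ_{kl} this is Σ_k (∂x^k/∂x'^i)(∂x^k/∂x'^j).
Jacobian: ∂x/∂u = cos(α), ∂x/∂v = -sin(α), ∂y/∂u = sin(α), ∂y/∂v = cos(α)
g'_{uu} = (cos(α))(cos(α)) + (sin(α))(sin(α)) = 1
g'_{uv} = (cos(α))(-sin(α)) + (sin(α))(cos(α)) = 0
g'_{vv} = (-sin(α))(-sin(α)) + (cos(α))(cos(α)) = 1
g'_{ij} = diag(1, 1)
The Euclidean metric is invariant under rotations.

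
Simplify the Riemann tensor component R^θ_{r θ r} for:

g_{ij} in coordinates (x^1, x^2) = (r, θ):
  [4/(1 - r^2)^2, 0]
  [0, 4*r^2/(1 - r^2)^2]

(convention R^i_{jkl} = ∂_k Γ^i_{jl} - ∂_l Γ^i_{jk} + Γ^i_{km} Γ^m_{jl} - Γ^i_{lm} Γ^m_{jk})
Non-zero Christoffel symbols (Γ^k_{ij} = Γ^k_{ji}):
Γ^r_{r r} = 2*r/(1 - r^2)
Γ^r_{θ θ} = (r^3 + r)/(r^2 - 1)
Γ^θ_{r θ} = (-r^2 - 1)/(r^3 - r)
R^θ_{r θ r} = ∂_θ Γ^θ_{r r} - ∂_r Γ^θ_{r θ} + Γ^θ_{θ m} Γ^m_{r r} - Γ^θ_{r m} Γ^m_{r θ}
  = (0) - ((r^4 + 4*r^2 - 1)/(r^3 - r)^2) + (2*(r^2 + 1)/(r^2 - 1)^2) - ((r^2 + 1)^2/(r^3 - r)^2) = -4/(r^2 - 1)^2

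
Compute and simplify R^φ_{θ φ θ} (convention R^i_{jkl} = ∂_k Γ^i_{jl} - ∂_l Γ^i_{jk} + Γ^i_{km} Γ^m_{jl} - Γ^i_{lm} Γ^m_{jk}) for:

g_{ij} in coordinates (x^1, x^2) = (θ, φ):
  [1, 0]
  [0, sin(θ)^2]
Non-zero Christoffel symbols (Γ^k_{ij} = Γ^k_{ji}):
Γ^θ_{φ φ} = -sin(2*θ)/2
Γ^φ_{θ φ} = 1/tan(θ)
R^φ_{θ φ θ} = ∂_φ Γ^φ_{θ θ} - ∂_θ Γ^φ_{θ φ} + Γ^φ_{φ m} Γ^m_{θ θ} - Γ^φ_{θ m} Γ^m_{θ φ}
  = (0) - (-1/sin(θ)^2) + (0) - (1/tan(θ)^2) = 1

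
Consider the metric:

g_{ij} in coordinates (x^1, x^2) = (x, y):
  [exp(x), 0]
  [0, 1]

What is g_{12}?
With x^1 = x, x^2 = y, g_{12} = g_{xy} is the row-1, column-2 entry of the matrix.
g_{12} = 0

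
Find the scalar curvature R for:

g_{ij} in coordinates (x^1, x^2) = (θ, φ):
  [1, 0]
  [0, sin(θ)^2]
Non-zero Christoffel symbols (Γ^k_{ij} = Γ^k_{ji}):
Γ^θ_{φ φ} = -sin(2*θ)/2
Γ^φ_{θ φ} = 1/tan(θ)
Ricci tensor (R_{ij} = R^k_{ikj}): R_{θθ} = 1, R_{θφ} = 0, R_{φφ} = sin(θ)^2
Inverse metric: g^{θθ} = 1, g^{φφ} = 1/sin(θ)^2
R = g^{ij} R_{ij} = (1)(1) + (1/sin(θ)^2)(sin(θ)^2) = 2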